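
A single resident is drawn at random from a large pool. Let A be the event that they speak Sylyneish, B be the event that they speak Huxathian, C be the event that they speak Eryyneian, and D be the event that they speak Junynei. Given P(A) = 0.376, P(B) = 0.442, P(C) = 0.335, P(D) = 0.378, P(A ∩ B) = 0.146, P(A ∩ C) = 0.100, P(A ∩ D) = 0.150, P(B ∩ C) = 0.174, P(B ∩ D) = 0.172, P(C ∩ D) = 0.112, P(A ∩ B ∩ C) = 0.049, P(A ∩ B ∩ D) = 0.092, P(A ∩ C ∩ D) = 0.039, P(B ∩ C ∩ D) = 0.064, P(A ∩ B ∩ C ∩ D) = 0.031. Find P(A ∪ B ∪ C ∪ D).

0.890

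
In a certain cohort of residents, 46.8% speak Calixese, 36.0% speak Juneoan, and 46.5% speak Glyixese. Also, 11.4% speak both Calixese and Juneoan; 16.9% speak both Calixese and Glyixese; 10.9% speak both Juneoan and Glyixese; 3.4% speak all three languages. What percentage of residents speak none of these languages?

6.5%

P(union) = 46.8 + 36.0 + 46.5 − 11.4 − 16.9 − 10.9 + 3.4 = 93.5%
P(none) = 100% − 93.5% = 6.5%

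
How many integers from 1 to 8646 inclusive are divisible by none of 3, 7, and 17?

⌊8646/3⌋ + ⌊8646/7⌋ + ⌊8646/17⌋ − ⌊8646/21⌋ − ⌊8646/51⌋ − ⌊8646/119⌋ + ⌊8646/357⌋ = 2882 + 1235 + 508 − 411 − 169 − 72 + 24 = 3997
8646 − 3997 = 4649

4649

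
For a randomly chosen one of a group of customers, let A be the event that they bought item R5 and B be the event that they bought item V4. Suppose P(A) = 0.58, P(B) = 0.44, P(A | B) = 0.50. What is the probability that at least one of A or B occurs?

P(A ∩ B) = P(B)·P(A|B) = 0.44 × 0.50 = 0.22
By inclusion–exclusion:
P(A ∪ B) = 0.58 + 0.44 − 0.22 = 0.80

0.80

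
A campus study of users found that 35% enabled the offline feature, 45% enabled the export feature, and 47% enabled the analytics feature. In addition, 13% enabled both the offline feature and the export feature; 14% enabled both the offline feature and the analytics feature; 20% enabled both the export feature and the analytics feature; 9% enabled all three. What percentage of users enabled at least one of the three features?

89%

By inclusion–exclusion:
P(at least one) = 35 + 45 + 47 − 13 − 14 − 20 + 9 = 89%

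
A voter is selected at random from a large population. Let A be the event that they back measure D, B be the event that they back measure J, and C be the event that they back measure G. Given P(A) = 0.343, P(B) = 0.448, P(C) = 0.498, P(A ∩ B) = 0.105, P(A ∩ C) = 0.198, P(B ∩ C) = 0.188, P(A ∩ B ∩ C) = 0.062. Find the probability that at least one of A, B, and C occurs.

0.860

Inclusion–exclusion gives
P(A ∪ B ∪ C) = 0.343 + 0.448 + 0.498 − 0.105 − 0.198 − 0.188 + 0.062 = 0.860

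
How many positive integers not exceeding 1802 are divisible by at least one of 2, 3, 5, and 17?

By inclusion-exclusion,
901 + 600 + 360 + 106 − 300 − 180 − 53 − 120 − 35 − 21 + 60 + 17 + 10 + 7 − 3 = 1349

1349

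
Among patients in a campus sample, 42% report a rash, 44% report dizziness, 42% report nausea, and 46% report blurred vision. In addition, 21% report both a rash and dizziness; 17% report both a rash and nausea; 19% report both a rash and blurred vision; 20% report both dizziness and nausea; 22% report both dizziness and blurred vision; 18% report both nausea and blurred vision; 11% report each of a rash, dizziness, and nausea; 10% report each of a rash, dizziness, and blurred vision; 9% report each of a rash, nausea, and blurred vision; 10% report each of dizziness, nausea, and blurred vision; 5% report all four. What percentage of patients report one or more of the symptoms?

Using inclusion–exclusion:
P(union) = 42 + 44 + 42 + 46 − 21 − 17 − 19 − 20 − 22 − 18 + 11 + 10 + 9 + 10 − 5 = 92%

92%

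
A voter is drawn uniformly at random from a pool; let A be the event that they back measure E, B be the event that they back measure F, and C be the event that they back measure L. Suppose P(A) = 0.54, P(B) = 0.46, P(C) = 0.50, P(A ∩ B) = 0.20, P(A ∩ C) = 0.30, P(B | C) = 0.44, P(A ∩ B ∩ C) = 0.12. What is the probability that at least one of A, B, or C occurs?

P(B ∩ C) = P(C)·P(B|C) = 0.50 × 0.44 = 0.22
P(A ∪ B ∪ C) = 0.54 + 0.46 + 0.50 − 0.20 − 0.30 − 0.22 + 0.12 = 0.90

0.90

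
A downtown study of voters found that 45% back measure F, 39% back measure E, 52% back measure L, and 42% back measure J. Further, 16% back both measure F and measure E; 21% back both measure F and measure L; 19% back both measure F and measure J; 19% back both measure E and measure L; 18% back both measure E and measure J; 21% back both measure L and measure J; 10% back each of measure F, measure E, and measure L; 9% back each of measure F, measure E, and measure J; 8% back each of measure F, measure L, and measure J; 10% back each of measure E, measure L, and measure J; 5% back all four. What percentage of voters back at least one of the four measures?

96%

By inclusion-exclusion,
P(≥1) = 45 + 39 + 52 + 42 − 16 − 21 − 19 − 19 − 18 − 21 + 10 + 9 + 8 + 10 − 5 = 96%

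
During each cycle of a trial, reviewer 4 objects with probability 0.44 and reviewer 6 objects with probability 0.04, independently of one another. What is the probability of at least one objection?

0.4624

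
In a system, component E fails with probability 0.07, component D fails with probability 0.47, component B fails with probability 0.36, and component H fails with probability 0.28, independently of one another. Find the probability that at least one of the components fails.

Independence gives P(none) = ∏(1 − pᵢ).
P(none) = (1 − 0.07) × (1 − 0.47) × (1 − 0.36) × (1 − 0.28) = 0.93 × 0.53 × 0.64 × 0.72 = 0.22712832
P(at least one) = 1 − 0.22712832 = 0.77287168

0.77287168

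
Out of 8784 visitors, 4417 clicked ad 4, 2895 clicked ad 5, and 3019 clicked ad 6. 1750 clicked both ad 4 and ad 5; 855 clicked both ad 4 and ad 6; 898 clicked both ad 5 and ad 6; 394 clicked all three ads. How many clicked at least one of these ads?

N(≥1) = 4417 + 2895 + 3019 − 1750 − 855 − 898 + 394 = 7222

7222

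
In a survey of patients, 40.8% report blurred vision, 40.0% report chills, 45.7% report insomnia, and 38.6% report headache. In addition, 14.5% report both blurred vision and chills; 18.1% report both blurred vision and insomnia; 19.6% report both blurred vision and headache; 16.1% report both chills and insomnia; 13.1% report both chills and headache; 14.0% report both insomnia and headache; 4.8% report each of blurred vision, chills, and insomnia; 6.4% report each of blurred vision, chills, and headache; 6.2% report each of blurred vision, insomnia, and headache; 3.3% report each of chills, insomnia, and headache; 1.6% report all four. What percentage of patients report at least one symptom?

P(≥1) = 40.8 + 40.0 + 45.7 + 38.6 − 14.5 − 18.1 − 19.6 − 16.1 − 13.1 − 14.0 + 4.8 + 6.4 + 6.2 + 3.3 − 1.6 = 88.8%

88.8%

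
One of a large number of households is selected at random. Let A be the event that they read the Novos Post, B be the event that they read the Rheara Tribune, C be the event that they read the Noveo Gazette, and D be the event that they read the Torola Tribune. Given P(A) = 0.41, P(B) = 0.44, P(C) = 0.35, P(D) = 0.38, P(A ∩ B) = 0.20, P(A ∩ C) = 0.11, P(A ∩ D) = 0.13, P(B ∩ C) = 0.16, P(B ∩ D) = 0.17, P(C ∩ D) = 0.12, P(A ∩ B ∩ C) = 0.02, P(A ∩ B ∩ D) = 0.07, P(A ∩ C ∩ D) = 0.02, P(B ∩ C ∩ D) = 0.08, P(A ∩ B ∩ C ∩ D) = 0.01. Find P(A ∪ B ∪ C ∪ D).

0.87

P(A ∪ B ∪ C ∪ D) = 0.41 + 0.44 + 0.35 + 0.38 − 0.20 − 0.11 − 0.13 − 0.16 − 0.17 − 0.12 + 0.02 + 0.07 + 0.02 + 0.08 − 0.01 = 0.87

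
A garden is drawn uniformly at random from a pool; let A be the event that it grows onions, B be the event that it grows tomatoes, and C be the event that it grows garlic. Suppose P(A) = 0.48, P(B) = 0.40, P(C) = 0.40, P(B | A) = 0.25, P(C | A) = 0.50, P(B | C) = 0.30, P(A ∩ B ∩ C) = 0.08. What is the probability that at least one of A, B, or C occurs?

P(A ∩ B) = P(A)·P(B|A) = 0.48 × 0.25 = 0.12
P(A ∩ C) = P(A)·P(C|A) = 0.48 × 0.50 = 0.24
P(B ∩ C) = P(C)·P(B|C) = 0.40 × 0.30 = 0.12
P(A ∪ B ∪ C) = 0.48 + 0.40 + 0.40 − 0.12 − 0.24 − 0.12 + 0.08 = 0.88

0.88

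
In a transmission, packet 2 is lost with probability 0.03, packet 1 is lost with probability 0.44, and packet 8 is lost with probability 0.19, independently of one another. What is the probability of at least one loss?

0.560008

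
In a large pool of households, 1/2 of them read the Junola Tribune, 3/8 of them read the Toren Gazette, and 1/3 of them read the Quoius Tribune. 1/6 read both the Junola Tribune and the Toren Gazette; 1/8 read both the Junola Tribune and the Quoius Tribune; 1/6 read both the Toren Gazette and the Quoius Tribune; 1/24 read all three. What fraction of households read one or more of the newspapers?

P(union) = 1/2 + 3/8 + 1/3 − 1/6 − 1/8 − 1/6 + 1/24 = 19/24

19/24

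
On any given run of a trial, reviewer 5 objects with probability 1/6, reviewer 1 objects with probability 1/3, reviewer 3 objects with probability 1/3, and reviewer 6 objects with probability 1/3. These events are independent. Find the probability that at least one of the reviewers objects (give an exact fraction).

61/81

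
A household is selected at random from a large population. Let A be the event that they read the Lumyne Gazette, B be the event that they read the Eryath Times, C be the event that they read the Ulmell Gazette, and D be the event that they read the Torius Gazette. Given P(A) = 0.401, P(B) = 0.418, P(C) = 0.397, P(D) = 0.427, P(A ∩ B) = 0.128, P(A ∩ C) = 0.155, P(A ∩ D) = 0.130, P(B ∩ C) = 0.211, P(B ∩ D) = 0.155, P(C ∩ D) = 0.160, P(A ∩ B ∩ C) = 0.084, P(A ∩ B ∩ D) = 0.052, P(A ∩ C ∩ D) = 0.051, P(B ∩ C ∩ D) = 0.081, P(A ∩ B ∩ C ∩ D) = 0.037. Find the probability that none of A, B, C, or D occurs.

Apply inclusion-exclusion:
P(A ∪ B ∪ C ∪ D) = 0.401 + 0.418 + 0.397 + 0.427 − 0.128 − 0.155 − 0.130 − 0.211 − 0.155 − 0.160 + 0.084 + 0.052 + 0.051 + 0.081 − 0.037 = 0.935
P(none) = 1 − 0.935 = 0.065

0.065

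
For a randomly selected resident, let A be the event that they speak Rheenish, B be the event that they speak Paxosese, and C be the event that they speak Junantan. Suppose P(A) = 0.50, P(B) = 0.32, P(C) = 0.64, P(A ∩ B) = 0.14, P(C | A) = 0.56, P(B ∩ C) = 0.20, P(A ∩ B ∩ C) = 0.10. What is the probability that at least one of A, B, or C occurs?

P(A ∩ C) = P(A)·P(C|A) = 0.50 × 0.56 = 0.28
By inclusion–exclusion:
P(A ∪ B ∪ C) = 0.50 + 0.32 + 0.64 − 0.14 − 0.28 − 0.20 + 0.10 = 0.94

0.94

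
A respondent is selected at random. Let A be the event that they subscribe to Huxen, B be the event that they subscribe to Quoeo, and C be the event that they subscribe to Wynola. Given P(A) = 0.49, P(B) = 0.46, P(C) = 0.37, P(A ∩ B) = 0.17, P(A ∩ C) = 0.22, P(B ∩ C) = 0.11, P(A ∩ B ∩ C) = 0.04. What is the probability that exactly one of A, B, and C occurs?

0.44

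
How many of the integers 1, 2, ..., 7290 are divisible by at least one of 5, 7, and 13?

⌊7290/5⌋ + ⌊7290/7⌋ + ⌊7290/13⌋ − ⌊7290/35⌋ − ⌊7290/65⌋ − ⌊7290/91⌋ + ⌊7290/455⌋ = 1458 + 1041 + 560 − 208 − 112 − 80 + 16 = 2675

2675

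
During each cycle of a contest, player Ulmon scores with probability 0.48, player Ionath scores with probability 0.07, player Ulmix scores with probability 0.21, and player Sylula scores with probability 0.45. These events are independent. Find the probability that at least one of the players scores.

P(none) = (1 − 0.48) × (1 − 0.07) × (1 − 0.21) × (1 − 0.45) = 0.52 × 0.93 × 0.79 × 0.55 = 0.2101242
P(at least one) = 1 − 0.2101242 = 0.7898758

0.7898758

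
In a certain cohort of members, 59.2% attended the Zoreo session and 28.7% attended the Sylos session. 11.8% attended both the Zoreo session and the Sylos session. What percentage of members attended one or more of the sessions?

76.1%

Apply inclusion-exclusion:
P(union) = 59.2 + 28.7 − 11.8 = 76.1%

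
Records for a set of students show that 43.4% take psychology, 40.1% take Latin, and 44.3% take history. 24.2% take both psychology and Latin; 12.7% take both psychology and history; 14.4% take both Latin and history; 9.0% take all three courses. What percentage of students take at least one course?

85.5%

P(≥1) = 43.4 + 40.1 + 44.3 − 24.2 − 12.7 − 14.4 + 9.0 = 85.5%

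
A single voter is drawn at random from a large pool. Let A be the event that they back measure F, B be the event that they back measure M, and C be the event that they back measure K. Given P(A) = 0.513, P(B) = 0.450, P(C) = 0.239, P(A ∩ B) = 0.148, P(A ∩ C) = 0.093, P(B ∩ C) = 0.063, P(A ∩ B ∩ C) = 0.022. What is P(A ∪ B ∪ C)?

0.920

P(A ∪ B ∪ C) = 0.513 + 0.450 + 0.239 − 0.148 − 0.093 − 0.063 + 0.022 = 0.920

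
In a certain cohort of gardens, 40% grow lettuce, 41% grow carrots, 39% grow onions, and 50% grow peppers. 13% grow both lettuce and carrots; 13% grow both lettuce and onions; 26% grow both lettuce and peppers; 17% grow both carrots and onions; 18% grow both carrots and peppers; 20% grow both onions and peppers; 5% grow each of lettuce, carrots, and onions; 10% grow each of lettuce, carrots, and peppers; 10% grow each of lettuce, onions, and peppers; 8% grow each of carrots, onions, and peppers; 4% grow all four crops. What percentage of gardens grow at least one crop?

P(≥1) = 40 + 41 + 39 + 50 − 13 − 13 − 26 − 17 − 18 − 20 + 5 + 10 + 10 + 8 − 4 = 92%

92%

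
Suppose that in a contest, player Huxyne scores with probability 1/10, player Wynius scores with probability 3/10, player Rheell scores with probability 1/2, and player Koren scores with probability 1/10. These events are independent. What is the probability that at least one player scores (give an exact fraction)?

1433/2000

P(none) = (1 − 1/10) × (1 − 3/10) × (1 − 1/2) × (1 − 1/10) = 9/10 × 7/10 × 1/2 × 9/10 = 567/2000
P(at least one) = 1 − 567/2000 = 1433/2000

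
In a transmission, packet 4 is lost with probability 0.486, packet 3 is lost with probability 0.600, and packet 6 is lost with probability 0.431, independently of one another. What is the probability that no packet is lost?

P(none) = (1 − 0.486) × (1 − 0.600) × (1 − 0.431) = 0.514 × 0.400 × 0.569 = 0.1169864

0.1169864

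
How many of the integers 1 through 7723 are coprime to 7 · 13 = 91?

By inclusion-exclusion,
floor(7723/7) + floor(7723/13) − floor(7723/91) = 1103 + 594 − 84 = 1613
7723 − 1613 = 6110

6110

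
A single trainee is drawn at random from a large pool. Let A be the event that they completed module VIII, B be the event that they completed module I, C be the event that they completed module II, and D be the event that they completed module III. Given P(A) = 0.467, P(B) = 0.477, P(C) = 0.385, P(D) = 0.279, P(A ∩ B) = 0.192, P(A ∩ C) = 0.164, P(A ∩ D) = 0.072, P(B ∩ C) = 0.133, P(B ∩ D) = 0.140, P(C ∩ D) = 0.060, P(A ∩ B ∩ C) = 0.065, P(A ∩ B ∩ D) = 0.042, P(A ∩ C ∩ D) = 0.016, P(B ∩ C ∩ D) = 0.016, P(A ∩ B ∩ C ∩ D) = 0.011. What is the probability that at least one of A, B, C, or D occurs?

0.975

Inclusion–exclusion gives
P(A ∪ B ∪ C ∪ D) = 0.467 + 0.477 + 0.385 + 0.279 − 0.192 − 0.164 − 0.072 − 0.133 − 0.140 − 0.060 + 0.065 + 0.042 + 0.016 + 0.016 − 0.011 = 0.975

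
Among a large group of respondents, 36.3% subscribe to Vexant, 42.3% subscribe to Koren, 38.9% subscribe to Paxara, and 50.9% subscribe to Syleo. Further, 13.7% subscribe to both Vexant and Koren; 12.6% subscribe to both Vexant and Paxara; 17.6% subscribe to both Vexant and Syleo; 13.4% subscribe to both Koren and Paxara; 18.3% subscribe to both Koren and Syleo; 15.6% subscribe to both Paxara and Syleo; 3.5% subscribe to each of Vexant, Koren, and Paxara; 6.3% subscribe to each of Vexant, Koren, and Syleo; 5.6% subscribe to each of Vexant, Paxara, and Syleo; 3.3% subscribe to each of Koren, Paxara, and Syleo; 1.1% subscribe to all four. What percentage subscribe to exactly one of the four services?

Using the inclusion–exclusion count for exactly one event:
P(exactly one) = 36.3 + 42.3 + 38.9 + 50.9 − 2·13.7 − 2·12.6 − 2·17.6 − 2·13.4 − 2·18.3 − 2·15.6 + 3·3.5 + 3·6.3 + 3·5.6 + 3·3.3 − 4·1.1 = 37.7%

37.7%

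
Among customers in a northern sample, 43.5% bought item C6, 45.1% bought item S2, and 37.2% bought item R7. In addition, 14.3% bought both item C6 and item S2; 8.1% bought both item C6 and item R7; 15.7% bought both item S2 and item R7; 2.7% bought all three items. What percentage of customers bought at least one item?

90.4%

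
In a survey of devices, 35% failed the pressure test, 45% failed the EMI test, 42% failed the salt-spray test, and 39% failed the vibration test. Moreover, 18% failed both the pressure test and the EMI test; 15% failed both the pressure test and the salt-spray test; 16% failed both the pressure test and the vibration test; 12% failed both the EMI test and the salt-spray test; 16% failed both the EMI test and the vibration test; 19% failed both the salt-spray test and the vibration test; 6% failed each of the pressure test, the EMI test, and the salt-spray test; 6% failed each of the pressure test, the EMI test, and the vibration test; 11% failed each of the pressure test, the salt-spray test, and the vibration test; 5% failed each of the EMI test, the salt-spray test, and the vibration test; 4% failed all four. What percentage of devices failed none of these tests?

11%

P(at least one) = 35 + 45 + 42 + 39 − 18 − 15 − 16 − 12 − 16 − 19 + 6 + 6 + 11 + 5 − 4 = 89%
P(none) = 100% − 89% = 11%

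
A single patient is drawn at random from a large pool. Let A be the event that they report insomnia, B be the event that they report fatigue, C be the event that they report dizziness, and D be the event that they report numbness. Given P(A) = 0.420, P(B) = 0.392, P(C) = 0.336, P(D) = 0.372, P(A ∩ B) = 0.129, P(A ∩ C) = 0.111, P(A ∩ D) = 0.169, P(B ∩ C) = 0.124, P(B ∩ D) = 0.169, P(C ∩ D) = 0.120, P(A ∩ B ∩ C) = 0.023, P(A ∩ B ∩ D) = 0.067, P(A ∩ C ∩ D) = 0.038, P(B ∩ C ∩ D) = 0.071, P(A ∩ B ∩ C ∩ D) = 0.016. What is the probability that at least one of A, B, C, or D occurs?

0.881

Using inclusion–exclusion:
P(A ∪ B ∪ C ∪ D) = 0.420 + 0.392 + 0.336 + 0.372 − 0.129 − 0.111 − 0.169 − 0.124 − 0.169 − 0.120 + 0.023 + 0.067 + 0.038 + 0.071 − 0.016 = 0.881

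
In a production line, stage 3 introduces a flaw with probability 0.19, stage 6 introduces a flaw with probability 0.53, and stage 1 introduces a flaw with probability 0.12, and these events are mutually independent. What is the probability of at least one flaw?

P(none) = (1 − 0.19) × (1 − 0.53) × (1 − 0.12) = 0.81 × 0.47 × 0.88 = 0.335016
P(at least one) = 1 − 0.335016 = 0.664984

0.664984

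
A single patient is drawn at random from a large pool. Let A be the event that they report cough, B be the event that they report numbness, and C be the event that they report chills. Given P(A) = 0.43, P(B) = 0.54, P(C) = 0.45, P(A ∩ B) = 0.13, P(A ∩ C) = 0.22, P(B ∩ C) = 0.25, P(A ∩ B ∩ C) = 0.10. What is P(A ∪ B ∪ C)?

P(A ∪ B ∪ C) = 0.43 + 0.54 + 0.45 − 0.13 − 0.22 − 0.25 + 0.10 = 0.92

0.92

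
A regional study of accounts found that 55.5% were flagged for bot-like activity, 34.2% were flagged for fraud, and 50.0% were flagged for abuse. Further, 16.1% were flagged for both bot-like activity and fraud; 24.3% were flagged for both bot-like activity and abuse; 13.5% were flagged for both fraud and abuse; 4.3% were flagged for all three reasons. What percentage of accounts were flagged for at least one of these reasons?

Using inclusion–exclusion:
P(union) = 55.5 + 34.2 + 50.0 − 16.1 − 24.3 − 13.5 + 4.3 = 90.1%

90.1%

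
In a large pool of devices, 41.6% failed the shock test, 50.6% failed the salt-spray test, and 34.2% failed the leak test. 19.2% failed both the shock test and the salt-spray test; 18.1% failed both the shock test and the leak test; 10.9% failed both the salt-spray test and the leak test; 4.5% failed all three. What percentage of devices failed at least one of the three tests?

82.7%

Inclusion–exclusion gives
P(≥1) = 41.6 + 50.6 + 34.2 − 19.2 − 18.1 − 10.9 + 4.5 = 82.7%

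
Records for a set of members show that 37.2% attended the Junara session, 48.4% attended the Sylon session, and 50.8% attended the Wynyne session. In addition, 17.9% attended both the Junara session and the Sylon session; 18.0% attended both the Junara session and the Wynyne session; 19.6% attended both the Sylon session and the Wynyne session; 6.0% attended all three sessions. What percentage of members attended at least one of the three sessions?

P(≥1) = 37.2 + 48.4 + 50.8 − 17.9 − 18.0 − 19.6 + 6.0 = 86.9%

86.9%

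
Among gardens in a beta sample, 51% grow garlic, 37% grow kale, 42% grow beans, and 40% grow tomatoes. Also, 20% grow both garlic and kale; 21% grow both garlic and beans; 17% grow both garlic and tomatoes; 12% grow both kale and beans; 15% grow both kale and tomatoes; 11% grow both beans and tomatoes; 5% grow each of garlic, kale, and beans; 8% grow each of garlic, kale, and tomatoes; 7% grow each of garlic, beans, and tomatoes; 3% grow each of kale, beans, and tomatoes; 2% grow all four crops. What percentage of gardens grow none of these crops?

5%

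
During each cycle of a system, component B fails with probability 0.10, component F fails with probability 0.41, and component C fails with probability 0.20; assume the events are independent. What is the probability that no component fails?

P(none) = (1 − 0.10) × (1 − 0.41) × (1 − 0.20) = 0.90 × 0.59 × 0.80 = 0.4248

0.4248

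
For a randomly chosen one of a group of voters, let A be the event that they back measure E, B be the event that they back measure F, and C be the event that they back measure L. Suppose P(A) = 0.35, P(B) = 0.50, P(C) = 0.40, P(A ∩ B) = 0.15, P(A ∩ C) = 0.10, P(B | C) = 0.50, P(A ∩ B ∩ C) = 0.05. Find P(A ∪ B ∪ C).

P(B ∩ C) = P(C)·P(B|C) = 0.40 × 0.50 = 0.20
P(A ∪ B ∪ C) = 0.35 + 0.50 + 0.40 − 0.15 − 0.10 − 0.20 + 0.05 = 0.85

0.85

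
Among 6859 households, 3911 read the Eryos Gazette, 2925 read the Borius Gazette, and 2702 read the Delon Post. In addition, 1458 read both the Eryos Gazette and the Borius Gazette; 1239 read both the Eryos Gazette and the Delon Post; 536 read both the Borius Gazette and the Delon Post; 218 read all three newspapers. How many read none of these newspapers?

N(≥1) = 3911 + 2925 + 2702 − 1458 − 1239 − 536 + 218 = 6523
None: 6859 − 6523 = 336

336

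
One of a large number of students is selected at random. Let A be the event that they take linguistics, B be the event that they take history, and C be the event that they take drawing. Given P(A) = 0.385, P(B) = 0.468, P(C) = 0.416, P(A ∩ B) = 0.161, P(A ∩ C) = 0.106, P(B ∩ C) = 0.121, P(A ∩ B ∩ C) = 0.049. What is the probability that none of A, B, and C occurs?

0.070

P(A ∪ B ∪ C) = 0.385 + 0.468 + 0.416 − 0.161 − 0.106 − 0.121 + 0.049 = 0.930
P(none) = 1 − 0.930 = 0.070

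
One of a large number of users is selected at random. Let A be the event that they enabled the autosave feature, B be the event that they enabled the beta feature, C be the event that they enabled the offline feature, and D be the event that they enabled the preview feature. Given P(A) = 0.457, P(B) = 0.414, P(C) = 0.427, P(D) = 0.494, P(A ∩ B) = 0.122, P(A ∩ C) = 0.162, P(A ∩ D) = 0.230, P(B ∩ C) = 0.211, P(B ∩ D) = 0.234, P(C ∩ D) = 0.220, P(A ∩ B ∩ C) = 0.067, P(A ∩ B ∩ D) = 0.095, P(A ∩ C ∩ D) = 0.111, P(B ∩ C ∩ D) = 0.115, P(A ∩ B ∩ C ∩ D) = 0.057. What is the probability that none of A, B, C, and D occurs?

0.056

By inclusion–exclusion:
P(A ∪ B ∪ C ∪ D) = 0.457 + 0.414 + 0.427 + 0.494 − 0.122 − 0.162 − 0.230 − 0.211 − 0.234 − 0.220 + 0.067 + 0.095 + 0.111 + 0.115 − 0.057 = 0.944
P(none) = 1 − 0.944 = 0.056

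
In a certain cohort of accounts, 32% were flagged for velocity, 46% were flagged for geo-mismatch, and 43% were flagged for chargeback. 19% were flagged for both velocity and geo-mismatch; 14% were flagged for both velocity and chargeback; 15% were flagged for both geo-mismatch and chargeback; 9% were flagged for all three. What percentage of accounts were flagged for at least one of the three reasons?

82%

Using inclusion–exclusion:
P(at least one) = 32 + 46 + 43 − 19 − 14 − 15 + 9 = 82%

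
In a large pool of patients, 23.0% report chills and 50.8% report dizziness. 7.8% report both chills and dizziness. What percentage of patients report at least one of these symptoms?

66.0%

By inclusion–exclusion:
P(≥1) = 23.0 + 50.8 − 7.8 = 66.0%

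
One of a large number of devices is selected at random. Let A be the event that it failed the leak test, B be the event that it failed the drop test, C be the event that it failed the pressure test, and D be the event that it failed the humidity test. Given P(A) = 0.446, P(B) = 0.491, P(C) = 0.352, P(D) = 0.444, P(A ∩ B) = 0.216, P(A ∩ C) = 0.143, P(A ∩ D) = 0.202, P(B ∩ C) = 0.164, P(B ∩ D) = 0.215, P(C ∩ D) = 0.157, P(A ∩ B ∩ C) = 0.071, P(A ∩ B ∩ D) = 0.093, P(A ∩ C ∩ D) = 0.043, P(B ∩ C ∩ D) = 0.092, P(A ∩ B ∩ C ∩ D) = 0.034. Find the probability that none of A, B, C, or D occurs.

Inclusion–exclusion gives
P(A ∪ B ∪ C ∪ D) = 0.446 + 0.491 + 0.352 + 0.444 − 0.216 − 0.143 − 0.202 − 0.164 − 0.215 − 0.157 + 0.071 + 0.093 + 0.043 + 0.092 − 0.034 = 0.901
P(none) = 1 − 0.901 = 0.099

0.099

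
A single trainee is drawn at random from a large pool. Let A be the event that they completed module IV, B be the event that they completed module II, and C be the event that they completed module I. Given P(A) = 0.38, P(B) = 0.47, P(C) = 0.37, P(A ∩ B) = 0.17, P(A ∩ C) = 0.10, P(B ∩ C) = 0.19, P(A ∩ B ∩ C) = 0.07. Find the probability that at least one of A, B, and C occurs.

0.83

By inclusion–exclusion:
P(A ∪ B ∪ C) = 0.38 + 0.47 + 0.37 − 0.17 − 0.10 − 0.19 + 0.07 = 0.83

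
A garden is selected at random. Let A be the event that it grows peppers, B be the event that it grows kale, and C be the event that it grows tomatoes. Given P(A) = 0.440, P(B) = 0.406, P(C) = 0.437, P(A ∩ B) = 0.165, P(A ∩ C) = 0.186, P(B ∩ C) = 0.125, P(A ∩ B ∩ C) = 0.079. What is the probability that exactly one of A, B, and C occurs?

0.568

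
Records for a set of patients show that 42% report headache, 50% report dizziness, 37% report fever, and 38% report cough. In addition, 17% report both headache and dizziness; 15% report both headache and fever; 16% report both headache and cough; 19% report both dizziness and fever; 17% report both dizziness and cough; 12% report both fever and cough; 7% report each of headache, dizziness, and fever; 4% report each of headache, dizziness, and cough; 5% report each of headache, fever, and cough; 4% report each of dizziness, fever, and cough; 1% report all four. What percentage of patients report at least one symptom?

90%

By inclusion–exclusion:
P(at least one) = 42 + 50 + 37 + 38 − 17 − 15 − 16 − 19 − 17 − 12 + 7 + 4 + 5 + 4 − 1 = 90%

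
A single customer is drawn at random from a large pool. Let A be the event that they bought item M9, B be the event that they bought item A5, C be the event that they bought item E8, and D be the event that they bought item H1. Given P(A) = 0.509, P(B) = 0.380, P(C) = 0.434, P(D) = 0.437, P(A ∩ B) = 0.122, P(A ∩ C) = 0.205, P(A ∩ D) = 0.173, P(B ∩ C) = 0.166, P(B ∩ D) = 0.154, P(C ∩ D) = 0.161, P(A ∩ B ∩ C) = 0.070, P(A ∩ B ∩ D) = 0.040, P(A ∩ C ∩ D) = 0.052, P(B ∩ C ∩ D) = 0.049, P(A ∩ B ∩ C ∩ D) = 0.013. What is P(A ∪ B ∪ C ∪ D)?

P(A ∪ B ∪ C ∪ D) = 0.509 + 0.380 + 0.434 + 0.437 − 0.122 − 0.205 − 0.173 − 0.166 − 0.154 − 0.161 + 0.070 + 0.040 + 0.052 + 0.049 − 0.013 = 0.977

0.977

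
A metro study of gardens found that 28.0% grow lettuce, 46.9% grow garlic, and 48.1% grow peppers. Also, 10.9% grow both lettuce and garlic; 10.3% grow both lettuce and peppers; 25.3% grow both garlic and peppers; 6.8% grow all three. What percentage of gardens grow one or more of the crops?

83.3%

By inclusion-exclusion,
P(union) = 28.0 + 46.9 + 48.1 − 10.9 − 10.3 − 25.3 + 6.8 = 83.3%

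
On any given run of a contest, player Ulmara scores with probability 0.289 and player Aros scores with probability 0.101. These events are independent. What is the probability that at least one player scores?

0.360811

P(none) = (1 − 0.289) × (1 − 0.101) = 0.711 × 0.899 = 0.639189
P(at least one) = 1 − 0.639189 = 0.360811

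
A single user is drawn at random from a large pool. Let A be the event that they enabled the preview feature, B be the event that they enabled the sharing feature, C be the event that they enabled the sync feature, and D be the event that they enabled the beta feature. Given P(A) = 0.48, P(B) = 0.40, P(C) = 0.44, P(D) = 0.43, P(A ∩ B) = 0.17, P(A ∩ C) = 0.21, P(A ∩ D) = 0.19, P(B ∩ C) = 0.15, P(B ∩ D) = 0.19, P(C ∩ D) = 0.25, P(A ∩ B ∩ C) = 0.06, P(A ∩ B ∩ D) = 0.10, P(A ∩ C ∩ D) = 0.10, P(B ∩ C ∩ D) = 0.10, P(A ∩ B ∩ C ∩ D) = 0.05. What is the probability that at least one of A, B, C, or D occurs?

P(A ∪ B ∪ C ∪ D) = 0.48 + 0.40 + 0.44 + 0.43 − 0.17 − 0.21 − 0.19 − 0.15 − 0.19 − 0.25 + 0.06 + 0.10 + 0.10 + 0.10 − 0.05 = 0.90

0.90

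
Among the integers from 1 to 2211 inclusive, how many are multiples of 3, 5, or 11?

1139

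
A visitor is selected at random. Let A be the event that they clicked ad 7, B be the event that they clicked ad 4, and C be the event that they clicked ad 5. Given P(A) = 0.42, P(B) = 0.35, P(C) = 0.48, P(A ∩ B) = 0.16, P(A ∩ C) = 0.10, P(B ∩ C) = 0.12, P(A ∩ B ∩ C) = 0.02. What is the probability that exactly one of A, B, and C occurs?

0.55

By inclusion–exclusion (exactly-one form):
P(exactly one) = 0.42 + 0.35 + 0.48 − 2·0.16 − 2·0.10 − 2·0.12 + 3·0.02 = 0.55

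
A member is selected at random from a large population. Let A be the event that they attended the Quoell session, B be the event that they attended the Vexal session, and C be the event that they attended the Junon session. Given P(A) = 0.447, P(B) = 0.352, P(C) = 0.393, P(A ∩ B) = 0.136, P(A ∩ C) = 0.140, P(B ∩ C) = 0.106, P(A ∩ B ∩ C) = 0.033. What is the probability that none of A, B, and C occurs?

Apply inclusion-exclusion:
P(A ∪ B ∪ C) = 0.447 + 0.352 + 0.393 − 0.136 − 0.140 − 0.106 + 0.033 = 0.843
P(none) = 1 − 0.843 = 0.157

0.157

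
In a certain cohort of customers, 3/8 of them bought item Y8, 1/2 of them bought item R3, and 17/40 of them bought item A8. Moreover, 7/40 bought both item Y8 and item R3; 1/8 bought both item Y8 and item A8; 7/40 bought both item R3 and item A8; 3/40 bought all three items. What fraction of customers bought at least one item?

9/10

Apply inclusion-exclusion:
P(≥1) = 3/8 + 1/2 + 17/40 − 7/40 − 1/8 − 7/40 + 3/40 = 9/10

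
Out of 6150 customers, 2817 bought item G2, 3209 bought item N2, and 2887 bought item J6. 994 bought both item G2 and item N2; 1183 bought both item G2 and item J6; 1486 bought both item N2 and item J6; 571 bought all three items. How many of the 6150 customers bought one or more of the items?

5821

By inclusion-exclusion,
|at least one| = 2817 + 3209 + 2887 − 994 − 1183 − 1486 + 571 = 5821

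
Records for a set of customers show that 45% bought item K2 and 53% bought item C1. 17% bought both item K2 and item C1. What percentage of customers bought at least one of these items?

81%

P(at least one) = 45 + 53 − 17 = 81%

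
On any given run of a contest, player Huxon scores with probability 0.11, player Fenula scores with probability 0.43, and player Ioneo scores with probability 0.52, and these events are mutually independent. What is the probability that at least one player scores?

0.756496

Since the events are independent, P(none) is the product of the individual non-occurrence probabilities.
P(none) = (1 − 0.11) × (1 − 0.43) × (1 − 0.52) = 0.89 × 0.57 × 0.48 = 0.243504
P(at least one) = 1 − 0.243504 = 0.756496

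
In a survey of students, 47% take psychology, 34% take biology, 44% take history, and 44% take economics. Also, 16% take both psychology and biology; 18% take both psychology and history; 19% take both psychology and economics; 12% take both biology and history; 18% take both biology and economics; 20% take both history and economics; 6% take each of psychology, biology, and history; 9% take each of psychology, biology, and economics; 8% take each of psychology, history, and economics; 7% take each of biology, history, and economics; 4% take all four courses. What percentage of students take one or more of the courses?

92%

Apply inclusion-exclusion:
P(≥1) = 47 + 34 + 44 + 44 − 16 − 18 − 19 − 12 − 18 − 20 + 6 + 9 + 8 + 7 − 4 = 92%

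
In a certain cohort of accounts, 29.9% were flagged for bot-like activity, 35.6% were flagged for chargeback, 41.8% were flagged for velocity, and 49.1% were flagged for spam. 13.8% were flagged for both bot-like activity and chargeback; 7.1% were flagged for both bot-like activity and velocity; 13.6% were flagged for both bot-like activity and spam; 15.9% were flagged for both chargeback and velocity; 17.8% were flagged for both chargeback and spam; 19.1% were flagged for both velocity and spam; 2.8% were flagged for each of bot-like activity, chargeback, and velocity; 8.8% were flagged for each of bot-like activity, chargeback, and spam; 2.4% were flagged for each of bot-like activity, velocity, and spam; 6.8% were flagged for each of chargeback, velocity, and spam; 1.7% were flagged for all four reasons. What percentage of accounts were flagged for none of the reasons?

11.8%

P(≥1) = 29.9 + 35.6 + 41.8 + 49.1 − 13.8 − 7.1 − 13.6 − 15.9 − 17.8 − 19.1 + 2.8 + 8.8 + 2.4 + 6.8 − 1.7 = 88.2%
P(none) = 100% − 88.2% = 11.8%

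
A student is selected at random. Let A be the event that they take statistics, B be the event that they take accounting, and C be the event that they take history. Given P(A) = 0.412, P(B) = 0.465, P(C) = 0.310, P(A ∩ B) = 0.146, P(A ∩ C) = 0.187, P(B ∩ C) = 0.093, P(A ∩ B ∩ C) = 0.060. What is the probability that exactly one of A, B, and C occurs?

0.515

P(exactly one) = 0.412 + 0.465 + 0.310 − 2·0.146 − 2·0.187 − 2·0.093 + 3·0.060 = 0.515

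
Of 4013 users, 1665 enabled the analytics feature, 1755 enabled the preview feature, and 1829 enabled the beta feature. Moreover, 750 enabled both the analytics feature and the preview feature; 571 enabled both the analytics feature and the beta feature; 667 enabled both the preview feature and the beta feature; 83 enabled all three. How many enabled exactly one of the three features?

By inclusion–exclusion (exactly-one form):
N(exactly one) = 1665 + 1755 + 1829 − 2·750 − 2·571 − 2·667 + 3·83 = 1522

1522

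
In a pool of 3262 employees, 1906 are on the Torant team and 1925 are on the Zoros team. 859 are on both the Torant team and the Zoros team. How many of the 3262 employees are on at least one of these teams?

2972

N(≥1) = 1906 + 1925 − 859 = 2972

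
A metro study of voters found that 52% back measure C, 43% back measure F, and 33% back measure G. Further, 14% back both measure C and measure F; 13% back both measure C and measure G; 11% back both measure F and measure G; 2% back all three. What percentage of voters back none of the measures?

8%

Inclusion–exclusion gives
P(at least one) = 52 + 43 + 33 − 14 − 13 − 11 + 2 = 92%
P(none) = 100% − 92% = 8%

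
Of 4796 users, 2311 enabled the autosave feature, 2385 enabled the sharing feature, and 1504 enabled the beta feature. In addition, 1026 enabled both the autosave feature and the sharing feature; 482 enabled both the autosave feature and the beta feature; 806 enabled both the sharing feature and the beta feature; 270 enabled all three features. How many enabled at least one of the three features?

4156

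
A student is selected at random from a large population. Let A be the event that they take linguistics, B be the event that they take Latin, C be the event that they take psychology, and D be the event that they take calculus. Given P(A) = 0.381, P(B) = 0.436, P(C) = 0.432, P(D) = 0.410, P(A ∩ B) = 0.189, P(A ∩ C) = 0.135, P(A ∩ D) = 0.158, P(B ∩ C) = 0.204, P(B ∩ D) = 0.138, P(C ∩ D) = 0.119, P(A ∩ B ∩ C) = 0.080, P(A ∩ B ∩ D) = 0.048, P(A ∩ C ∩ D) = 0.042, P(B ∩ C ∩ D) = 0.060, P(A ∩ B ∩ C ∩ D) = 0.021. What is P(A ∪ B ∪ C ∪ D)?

0.925

By inclusion-exclusion,
P(A ∪ B ∪ C ∪ D) = 0.381 + 0.436 + 0.432 + 0.410 − 0.189 − 0.135 − 0.158 − 0.204 − 0.138 − 0.119 + 0.080 + 0.048 + 0.042 + 0.060 − 0.021 = 0.925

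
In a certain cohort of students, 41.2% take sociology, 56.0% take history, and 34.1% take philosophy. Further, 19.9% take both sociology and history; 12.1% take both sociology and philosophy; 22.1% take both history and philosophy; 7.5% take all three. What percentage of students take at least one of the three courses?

84.7%

P(at least one) = 41.2 + 56.0 + 34.1 − 19.9 − 12.1 − 22.1 + 7.5 = 84.7%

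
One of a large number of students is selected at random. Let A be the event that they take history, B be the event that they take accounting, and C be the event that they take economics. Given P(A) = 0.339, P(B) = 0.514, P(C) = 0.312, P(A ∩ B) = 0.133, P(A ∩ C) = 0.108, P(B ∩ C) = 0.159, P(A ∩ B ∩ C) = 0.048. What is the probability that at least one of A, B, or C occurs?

P(A ∪ B ∪ C) = 0.339 + 0.514 + 0.312 − 0.133 − 0.108 − 0.159 + 0.048 = 0.813

0.813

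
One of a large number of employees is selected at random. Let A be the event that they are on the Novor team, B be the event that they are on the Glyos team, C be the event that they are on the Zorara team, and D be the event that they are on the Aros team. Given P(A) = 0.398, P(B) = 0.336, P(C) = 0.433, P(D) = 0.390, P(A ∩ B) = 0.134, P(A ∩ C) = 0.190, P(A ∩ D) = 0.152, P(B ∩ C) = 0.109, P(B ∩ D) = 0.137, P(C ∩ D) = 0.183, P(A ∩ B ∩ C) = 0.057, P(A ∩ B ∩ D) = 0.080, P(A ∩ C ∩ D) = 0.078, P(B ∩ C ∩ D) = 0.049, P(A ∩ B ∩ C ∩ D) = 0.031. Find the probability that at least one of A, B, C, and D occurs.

P(A ∪ B ∪ C ∪ D) = 0.398 + 0.336 + 0.433 + 0.390 − 0.134 − 0.190 − 0.152 − 0.109 − 0.137 − 0.183 + 0.057 + 0.080 + 0.078 + 0.049 − 0.031 = 0.885

0.885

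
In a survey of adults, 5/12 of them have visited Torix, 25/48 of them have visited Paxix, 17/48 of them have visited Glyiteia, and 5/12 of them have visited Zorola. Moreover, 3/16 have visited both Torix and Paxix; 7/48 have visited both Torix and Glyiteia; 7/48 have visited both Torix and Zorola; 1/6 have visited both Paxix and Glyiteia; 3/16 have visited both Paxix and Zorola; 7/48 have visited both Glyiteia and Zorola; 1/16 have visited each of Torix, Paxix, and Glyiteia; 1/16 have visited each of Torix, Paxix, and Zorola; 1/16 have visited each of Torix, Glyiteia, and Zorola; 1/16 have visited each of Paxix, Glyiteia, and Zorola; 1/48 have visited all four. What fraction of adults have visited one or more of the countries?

By inclusion–exclusion:
P(at least one) = 5/12 + 25/48 + 17/48 + 5/12 − 3/16 − 7/48 − 7/48 − 1/6 − 3/16 − 7/48 + 1/16 + 1/16 + 1/16 + 1/16 − 1/48 = 23/24

23/24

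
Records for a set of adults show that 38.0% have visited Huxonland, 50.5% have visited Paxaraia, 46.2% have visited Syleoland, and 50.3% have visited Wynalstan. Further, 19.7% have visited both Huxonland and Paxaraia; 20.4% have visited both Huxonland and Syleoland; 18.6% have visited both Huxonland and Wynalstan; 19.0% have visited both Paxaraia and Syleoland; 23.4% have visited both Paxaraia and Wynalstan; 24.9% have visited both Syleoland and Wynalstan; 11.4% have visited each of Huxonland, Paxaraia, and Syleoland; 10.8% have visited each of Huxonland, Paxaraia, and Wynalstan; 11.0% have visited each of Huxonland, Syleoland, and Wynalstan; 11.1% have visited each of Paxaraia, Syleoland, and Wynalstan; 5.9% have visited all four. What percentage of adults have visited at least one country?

P(≥1) = 38.0 + 50.5 + 46.2 + 50.3 − 19.7 − 20.4 − 18.6 − 19.0 − 23.4 − 24.9 + 11.4 + 10.8 + 11.0 + 11.1 − 5.9 = 97.4%

97.4%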